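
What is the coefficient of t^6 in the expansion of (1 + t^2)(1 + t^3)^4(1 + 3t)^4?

(1 + t^2) has coefficients 1,0,1 for degrees 0…2.
(1 + t^3)^4 has coefficients 1,0,0,4,0,0,6 for degrees 0…6.
Finally multiplying by (1 + 3t)^4, the product of all factors after the first has coefficients 1,12,54,112,129,216,438 for degrees 0…6.
[t^6] = 1·438 + 1·129 = 567.

567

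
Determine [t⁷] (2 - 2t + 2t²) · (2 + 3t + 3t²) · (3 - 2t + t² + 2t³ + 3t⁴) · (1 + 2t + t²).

50

(2 - 2t + 2t²) has coefficients 2,-2,2 for degrees 0…2.
(2 + 3t + 3t²) has coefficients 2,3,3,0,0,0,0,0 for degrees 0…7.
Multiplying by (3 - 2t + t² + 2t³ + 3t⁴) gives running coefficients 6,5,5,1,15,15,9,0 for degrees 0…7.
Finally multiplying by (1 + 2t + t²), the product of all factors after the first has coefficients 6,17,21,16,22,46,54,33 for degrees 0…7.
[t⁷] = 2·33 − 2·54 + 2·46 = 50.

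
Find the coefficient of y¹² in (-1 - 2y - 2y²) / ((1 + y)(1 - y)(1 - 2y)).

The denominator gives the recurrence a_n = 2a_(n−1) + a_(n−2) − 2a_(n−3) for n ≥ 3; the numerator fixes a_0 = -1, a_1 = -4, a_2 = -11.
Iterating: -1, -4, -11, -24, -51, -104, -211, -424, -851, -1704, -3411, -6824, -13651, so a_12 = -13651.

-13651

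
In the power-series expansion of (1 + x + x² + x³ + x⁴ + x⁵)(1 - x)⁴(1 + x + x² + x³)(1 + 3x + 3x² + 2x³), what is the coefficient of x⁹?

(1 + x + x² + x³ + x⁴ + x⁵) has coefficients 1,1,1,1,1,1 for degrees 0…5.
(1 - x)⁴ has coefficients 1,-4,6,-4,1,0,0,0,0,0 for degrees 0…9.
Multiplying by (1 + x + x² + x³) gives running coefficients 1,-3,3,-1,-1,3,-3,1,0,0 for degrees 0…9.
Finally multiplying by (1 + 3x + 3x² + 2x³), the product of all factors after the first has coefficients 1,0,-3,1,-1,3,1,-1,0,-3 for degrees 0…9.
[x⁹] = 1·(-3) + 1·0 + 1·(-1) + 1·1 + 1·3 + 1·(-1) = -1.

-1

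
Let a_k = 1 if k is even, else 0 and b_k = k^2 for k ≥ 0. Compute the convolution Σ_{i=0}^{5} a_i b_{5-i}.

This is [x^5] in the product of the two ordinary generating functions.
Σ = 1·25 + 0·16 + 1·9 + 0·4 + 1·1 + 0·0 = 35.

35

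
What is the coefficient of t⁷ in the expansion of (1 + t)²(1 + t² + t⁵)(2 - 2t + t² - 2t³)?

-3

(1 + t)² has coefficients 1,2,1 for degrees 0…2.
(1 + t² + t⁵) has coefficients 1,0,1,0,0,1,0,0 for degrees 0…7.
Finally multiplying by (2 - 2t + t² - 2t³), the product of all factors after the first has coefficients 2,-2,3,-4,1,0,-2,1 for degrees 0…7.
[t⁷] = 1·1 + 2·(-2) + 1·0 = -3.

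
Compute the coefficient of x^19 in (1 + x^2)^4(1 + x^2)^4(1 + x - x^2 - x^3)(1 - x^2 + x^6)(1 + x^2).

(1 + x^2)^4 has coefficients 1,0,4,0,6,0,4,0,1 for degrees 0…8.
(1 + x^2)^4 has coefficients 1,0,4,0,6,0,4,0,1,0,0,0,0,0,0,0,0,0,0,0 for degrees 0…19.
Multiplying by (1 + x - x^2 - x^3) gives running coefficients 1,1,3,3,2,2,-2,-2,-3,-3,-1,-1,0,0,0,0,0,0,0,0 for degrees 0…19.
Multiplying by (1 - x^2 + x^6) gives running coefficients 1,1,2,2,-1,-1,-3,-3,2,2,4,4,-1,-1,-3,-3,-1,-1,0,0 for degrees 0…19.
Finally multiplying by (1 + x^2), the product of all factors after the first has coefficients 1,1,3,3,1,1,-4,-4,-1,-1,6,6,3,3,-4,-4,-4,-4,-1,-1 for degrees 0…19.
[x^19] = 1·(-1) + 4·(-4) + 6·(-4) + 4·3 + 1·6 = -23.

-23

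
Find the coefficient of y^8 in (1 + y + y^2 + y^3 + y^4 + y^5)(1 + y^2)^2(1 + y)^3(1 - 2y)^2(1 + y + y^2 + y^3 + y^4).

(1 + y + y^2 + y^3 + y^4 + y^5) has coefficients 1,1,1,1,1,1 for degrees 0…5.
(1 + y^2)^2 has coefficients 1,0,2,0,1,0,0,0,0 for degrees 0…8.
Multiplying by (1 + y)^3 gives running coefficients 1,3,5,7,7,5,3,1,0 for degrees 0…8.
Multiplying by (1 - 2y)^2 gives running coefficients 1,-1,-3,-1,-1,5,11,9,8 for degrees 0…8.
Finally multiplying by (1 + y + y^2 + y^3 + y^4), the product of all factors after the first has coefficients 1,0,-3,-4,-5,-1,11,23,32 for degrees 0…8.
[y^8] = 1·32 + 1·23 + 1·11 + 1·(-1) + 1·(-5) + 1·(-4) = 56.

56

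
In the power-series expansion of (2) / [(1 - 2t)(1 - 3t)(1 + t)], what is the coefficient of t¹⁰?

262990

Partial fractions give a closed form: a_n = (-8/3)·2^n + (9/2)·3^n + (1/6)·(-1)^n.
At n = 10: a_10 = 262990.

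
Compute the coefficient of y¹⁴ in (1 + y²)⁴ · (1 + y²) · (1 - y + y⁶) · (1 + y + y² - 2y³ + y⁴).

28

(1 + y²)⁴ has coefficients 1,0,4,0,6,0,4,0,1 for degrees 0…8.
(1 + y²) has coefficients 1,0,1,0,0,0,0,0,0,0,0,0,0,0,0 for degrees 0…14.
Multiplying by (1 - y + y⁶) gives running coefficients 1,-1,1,-1,0,0,1,0,1,0,0,0,0,0,0 for degrees 0…14.
Finally multiplying by (1 + y + y² - 2y³ + y⁴), the product of all factors after the first has coefficients 1,0,1,-3,3,-4,4,0,2,-1,2,-2,1,0,0 for degrees 0…14.
[y¹⁴] = 1·0 + 4·1 + 6·2 + 4·2 + 1·4 = 28.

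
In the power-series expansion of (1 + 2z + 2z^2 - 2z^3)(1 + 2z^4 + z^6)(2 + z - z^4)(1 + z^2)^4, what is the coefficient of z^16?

-40

(1 + 2z + 2z^2 - 2z^3) has coefficients 1,2,2,-2 for degrees 0…3.
(1 + 2z^4 + z^6) has coefficients 1,0,0,0,2,0,1,0,0,0,0,0,0,0,0,0,0 for degrees 0…16.
Multiplying by (2 + z - z^4) gives running coefficients 2,1,0,0,3,2,2,1,-2,0,-1,0,0,0,0,0,0 for degrees 0…16.
Finally multiplying by (1 + z^2)^4, the product of all factors after the first has coefficients 2,1,8,4,15,8,22,13,26,17,15,14,-5,6,-12,1,-6 for degrees 0…16.
[z^16] = 1·(-6) + 2·1 + 2·(-12) − 2·6 = -40.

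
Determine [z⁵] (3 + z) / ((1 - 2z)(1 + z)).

Partial fractions give a closed form: a_n = (7/3)·2^n + (2/3)·(-1)^n.
At n = 5: a_5 = 74.

74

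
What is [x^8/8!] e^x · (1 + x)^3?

529

The EGF product rule gives c_8 = Σ_{k_1+k_2=8} C(8; k_1,k_2) · ∏ g_i(k_i), where e^x gives (1)^k; (1+x)^3 gives the falling factorial (3)_k.
g_1(k) for k = 0…8: 1, 1, 1, 1, 1, 1, 1, 1, 1.
g_2(k) for k = 0…8: 1, 3, 6, 6, 0, 0, 0, 0, 0.
c_8 = Σ_k C(8,k)·g_1(k)·g_2(8−k) = 56·1·6 + 28·1·6 + 8·1·3 + 1·1·1 = 336 + 168 + 24 + 1 = 529.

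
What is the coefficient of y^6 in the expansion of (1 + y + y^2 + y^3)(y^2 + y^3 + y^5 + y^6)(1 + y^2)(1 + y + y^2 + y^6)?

(1 + y + y^2 + y^3) has coefficients 1,1,1,1 for degrees 0…3.
(y^2 + y^3 + y^5 + y^6) has coefficients 0,0,1,1,0,1,1 for degrees 0…6.
Multiplying by (1 + y^2) gives running coefficients 0,0,1,1,1,2,1 for degrees 0…6.
Finally multiplying by (1 + y + y^2 + y^6), the product of all factors after the first has coefficients 0,0,1,2,3,4,4 for degrees 0…6.
[y^6] = 1·4 + 1·4 + 1·3 + 1·2 = 13.

13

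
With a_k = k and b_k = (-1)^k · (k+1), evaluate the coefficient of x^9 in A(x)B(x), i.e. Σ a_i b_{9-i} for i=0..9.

5

The convolution is the t^9 coefficient of A(t)B(t).
Σ = 0·(-10) + 1·9 + 2·(-8) + 3·7 + 4·(-6) + 5·5 + 6·(-4) + 7·3 + 8·(-2) + 9·1 = 5.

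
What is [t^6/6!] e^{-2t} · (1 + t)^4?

The EGF product rule gives c_6 = Σ_{k_1+k_2=6} C(6; k_1,k_2) · ∏ g_i(k_i), where e^{-2t} gives (-2)^k; (1+t)^4 gives the falling factorial (4)_k.
g_1(k) for k = 0…6: 1, -2, 4, -8, 16, -32, 64.
g_2(k) for k = 0…6: 1, 4, 12, 24, 24, 0, 0.
c_6 = Σ_k C(6,k)·g_1(k)·g_2(6−k) = 15·4·24 + 20·(-8)·24 + 15·16·12 + 6·(-32)·4 + 1·64·1 = 1440 − 3840 + 2880 − 768 + 64 = -224.

-224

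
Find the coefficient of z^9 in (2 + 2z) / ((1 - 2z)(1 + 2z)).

Partial fractions give a closed form: a_n = (3/2)·2^n + (1/2)·(-2)^n.
At n = 9: a_9 = 512.

512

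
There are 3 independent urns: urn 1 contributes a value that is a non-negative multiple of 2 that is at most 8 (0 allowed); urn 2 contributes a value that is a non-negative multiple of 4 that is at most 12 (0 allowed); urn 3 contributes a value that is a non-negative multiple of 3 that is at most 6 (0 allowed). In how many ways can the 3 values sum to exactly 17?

The generating function for the choices is (1 + y² + y⁴ + y⁶ + y⁸)·(1 + y⁴ + y⁸ + y¹²)·(1 + y³ + y⁶); the count is [y¹⁷].
(1 + y² + y⁴ + y⁶ + y⁸) has coefficients 1,0,1,0,1,0,1,0,1 for degrees 0…8.
(1 + y⁴ + y⁸ + y¹²) has coefficients 1,0,0,0,1,0,0,0,1,0,0,0,1,0,0,0,0,0 for degrees 0…17.
Finally multiplying by (1 + y³ + y⁶), the product of all factors after the first has coefficients 1,0,0,1,1,0,1,1,1,0,1,1,1,0,1,1,0,0 for degrees 0…17.
[y¹⁷] = 1·0 + 1·1 + 1·0 + 1·1 + 1·0 = 2.

2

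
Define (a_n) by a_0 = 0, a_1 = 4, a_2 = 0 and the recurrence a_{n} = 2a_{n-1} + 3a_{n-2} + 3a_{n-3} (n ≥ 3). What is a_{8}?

The ordinary generating function has denominator 1 - 2y - 3y^2 - 3y^3.
Iterating the recurrence: a_0,…,a_{8} = 0, 4, 0, 12, 36, 108, 360, 1152, 3708.

3708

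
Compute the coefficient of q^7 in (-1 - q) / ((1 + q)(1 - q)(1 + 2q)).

The denominator gives the recurrence a_n = −2a_(n−1) + a_(n−2) + 2a_(n−3) for n ≥ 3; the numerator fixes a_0 = -1, a_1 = 1, a_2 = -3.
Iterating: -1, 1, -3, 5, -11, 21, -43, 85, so a_7 = 85.

85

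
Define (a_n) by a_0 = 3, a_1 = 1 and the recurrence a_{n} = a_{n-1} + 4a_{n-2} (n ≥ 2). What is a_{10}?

16909

The ordinary generating function has denominator 1 - q - 4q^2.
Iterating the recurrence: a_0,…,a_{10} = 3, 1, 13, 17, 69, 137, 413, 961, 2613, 6457, 16909.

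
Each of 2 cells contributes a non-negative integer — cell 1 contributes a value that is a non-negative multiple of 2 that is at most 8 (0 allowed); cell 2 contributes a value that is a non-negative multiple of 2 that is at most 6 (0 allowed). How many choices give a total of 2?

The generating function for the choices is (1 + q^2 + q^4 + q^6 + q^8)·(1 + q^2 + q^4 + q^6); the count is [q^2].
(1 + q^2 + q^4 + q^6 + q^8) has coefficients 1,0,1 for degrees 0…2.
(1 + q^2 + q^4 + q^6) has coefficients 1,0,1 for degrees 0…2.
[q^2] = 1·1 + 1·1 = 2.

2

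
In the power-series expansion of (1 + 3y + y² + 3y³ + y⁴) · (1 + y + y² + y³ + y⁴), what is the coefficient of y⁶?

(1 + 3y + y² + 3y³ + y⁴) has coefficients 1,3,1,3,1 for degrees 0…4.
(1 + y + y² + y³ + y⁴) has coefficients 1,1,1,1,1,0,0 for degrees 0…6.
[y⁶] = 1·0 + 3·0 + 1·1 + 3·1 + 1·1 = 5.

5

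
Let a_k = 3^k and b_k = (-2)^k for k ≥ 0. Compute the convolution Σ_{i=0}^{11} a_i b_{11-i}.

Write out a_i and b_{11-i} for i = 0,…,11 and sum the products.
Σ = 1·(-2048) + 3·1024 + 9·(-512) + 27·256 + 81·(-128) + 243·64 + 729·(-32) + 2187·16 + 6561·(-8) + 19683·4 + 59049·(-2) + 177147·1 = 105469.

105469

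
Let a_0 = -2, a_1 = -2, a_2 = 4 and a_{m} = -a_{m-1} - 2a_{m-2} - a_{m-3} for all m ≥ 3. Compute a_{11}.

The ordinary generating function has denominator 1 + z + 2z^2 + z^3.
Iterating the recurrence: a_0,…,a_{11} = -2, -2, 4, 2, -8, 0, 14, -6, -22, 20, 30, -48.

-48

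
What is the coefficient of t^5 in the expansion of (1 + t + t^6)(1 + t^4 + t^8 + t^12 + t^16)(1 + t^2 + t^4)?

(1 + t + t^6) has coefficients 1,1,0,0,0,0 for degrees 0…5.
(1 + t^4 + t^8 + t^12 + t^16) has coefficients 1,0,0,0,1,0 for degrees 0…5.
Finally multiplying by (1 + t^2 + t^4), the product of all factors after the first has coefficients 1,0,1,0,2,0 for degrees 0…5.
[t^5] = 1·0 + 1·2 = 2.

2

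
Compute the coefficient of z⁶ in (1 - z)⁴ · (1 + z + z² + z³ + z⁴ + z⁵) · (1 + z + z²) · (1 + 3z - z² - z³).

(1 - z)⁴ has coefficients 1,-4,6,-4,1 for degrees 0…4.
(1 + z + z² + z³ + z⁴ + z⁵) has coefficients 1,1,1,1,1,1,0 for degrees 0…6.
Multiplying by (1 + z + z²) gives running coefficients 1,2,3,3,3,3,2 for degrees 0…6.
Finally multiplying by (1 + 3z - z² - z³), the product of all factors after the first has coefficients 1,5,8,9,7,6,5 for degrees 0…6.
[z⁶] = 1·5 − 4·6 + 6·7 − 4·9 + 1·8 = -5.

-5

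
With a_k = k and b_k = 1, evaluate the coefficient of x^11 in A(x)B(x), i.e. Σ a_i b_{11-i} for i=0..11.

This is [x^11] in the product of the two ordinary generating functions.
Σ = 0·1 + 1·1 + 2·1 + 3·1 + 4·1 + 5·1 + 6·1 + 7·1 + 8·1 + 9·1 + 10·1 + 11·1 = 66.

66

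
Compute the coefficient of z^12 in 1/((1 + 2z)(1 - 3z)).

320503

The denominator gives the recurrence a_n = a_(n−1) + 6a_(n−2) for n ≥ 2; the numerator fixes a_0 = 1, a_1 = 1.
Iterating: 1, 1, 7, 13, 55, 133, 463, 1261, 4039, 11605, 35839, 105469, 320503, so a_12 = 320503.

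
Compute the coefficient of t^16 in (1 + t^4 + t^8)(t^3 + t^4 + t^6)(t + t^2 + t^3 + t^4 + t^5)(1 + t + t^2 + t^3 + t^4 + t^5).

(1 + t^4 + t^8) has coefficients 1,0,0,0,1,0,0,0,1 for degrees 0…8.
(t^3 + t^4 + t^6) has coefficients 0,0,0,1,1,0,1,0,0,0,0,0,0,0,0,0,0 for degrees 0…16.
Multiplying by (t + t^2 + t^3 + t^4 + t^5) gives running coefficients 0,0,0,0,1,2,2,3,3,2,1,1,0,0,0,0,0 for degrees 0…16.
Finally multiplying by (1 + t + t^2 + t^3 + t^4 + t^5), the product of all factors after the first has coefficients 0,0,0,0,1,3,5,8,11,13,13,12,10,7,4,2,1 for degrees 0…16.
[t^16] = 1·1 + 1·10 + 1·11 = 22.

22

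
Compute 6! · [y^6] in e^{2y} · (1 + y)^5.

The EGF product rule gives c_6 = Σ_{k_1+k_2=6} C(6; k_1,k_2) · ∏ g_i(k_i), where e^{2y} gives (2)^k; (1+y)^5 gives the falling factorial (5)_k.
g_1(k) for k = 0…6: 1, 2, 4, 8, 16, 32, 64.
g_2(k) for k = 0…6: 1, 5, 20, 60, 120, 120, 0.
c_6 = Σ_k C(6,k)·g_1(k)·g_2(6−k) = 6·2·120 + 15·4·120 + 20·8·60 + 15·16·20 + 6·32·5 + 1·64·1 = 1440 + 7200 + 9600 + 4800 + 960 + 64 = 24064.

24064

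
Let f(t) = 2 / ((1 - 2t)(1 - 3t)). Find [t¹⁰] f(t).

The denominator gives the recurrence a_n = 5a_(n−1) − 6a_(n−2) for n ≥ 2; the numerator fixes a_0 = 2, a_1 = 10.
Iterating: 2, 10, 38, 130, 422, 1330, 4118, 12610, 38342, 116050, 350198, so a_10 = 350198.

350198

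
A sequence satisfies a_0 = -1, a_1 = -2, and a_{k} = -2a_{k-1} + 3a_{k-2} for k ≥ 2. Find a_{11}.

-44288

The ordinary generating function has denominator 1 + 2q - 3q^2.
Iterating the recurrence: a_0,…,a_{11} = -1, -2, 1, -8, 19, -62, 181, -548, 1639, -4922, 14761, -44288.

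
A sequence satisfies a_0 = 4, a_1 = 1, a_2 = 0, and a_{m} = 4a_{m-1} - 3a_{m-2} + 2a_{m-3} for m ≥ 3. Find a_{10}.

26880

The ordinary generating function has denominator 1 - 4z + 3z^2 - 2z^3.
Iterating the recurrence: a_0,…,a_{10} = 4, 1, 0, 5, 22, 73, 236, 769, 2514, 8221, 26880.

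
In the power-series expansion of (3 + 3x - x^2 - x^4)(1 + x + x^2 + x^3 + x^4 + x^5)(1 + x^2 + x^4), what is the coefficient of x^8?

(3 + 3x - x^2 - x^4) has coefficients 3,3,-1,0,-1 for degrees 0…4.
(1 + x + x^2 + x^3 + x^4 + x^5) has coefficients 1,1,1,1,1,1,0,0,0 for degrees 0…8.
Finally multiplying by (1 + x^2 + x^4), the product of all factors after the first has coefficients 1,1,2,2,3,3,2,2,1 for degrees 0…8.
[x^8] = 3·1 + 3·2 − 1·2 − 1·3 = 4.

4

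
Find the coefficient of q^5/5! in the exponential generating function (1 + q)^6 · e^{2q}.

12032

The EGF product rule gives c_5 = Σ_{k_1+k_2=5} C(5; k_1,k_2) · ∏ g_i(k_i), where (1+q)^6 gives the falling factorial (6)_k; e^{2q} gives (2)^k.
g_1(k) for k = 0…5: 1, 6, 30, 120, 360, 720.
g_2(k) for k = 0…5: 1, 2, 4, 8, 16, 32.
c_5 = Σ_k C(5,k)·g_1(k)·g_2(5−k) = 1·1·32 + 5·6·16 + 10·30·8 + 10·120·4 + 5·360·2 + 1·720·1 = 32 + 480 + 2400 + 4800 + 3600 + 720 = 12032.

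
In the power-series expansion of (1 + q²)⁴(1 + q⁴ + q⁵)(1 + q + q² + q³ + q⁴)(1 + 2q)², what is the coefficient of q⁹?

(1 + q²)⁴ has coefficients 1,0,4,0,6,0,4,0,1 for degrees 0…8.
(1 + q⁴ + q⁵) has coefficients 1,0,0,0,1,1,0,0,0,0 for degrees 0…9.
Multiplying by (1 + q + q² + q³ + q⁴) gives running coefficients 1,1,1,1,2,2,2,2,2,1 for degrees 0…9.
Finally multiplying by (1 + 2q)², the product of all factors after the first has coefficients 1,5,9,9,10,14,18,18,18,17 for degrees 0…9.
[q⁹] = 1·17 + 4·18 + 6·14 + 4·9 + 1·5 = 214.

214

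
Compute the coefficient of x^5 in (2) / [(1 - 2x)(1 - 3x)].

1330

The denominator gives the recurrence a_n = 5a_(n−1) − 6a_(n−2) for n ≥ 2; the numerator fixes a_0 = 2, a_1 = 10.
Iterating: 2, 10, 38, 130, 422, 1330, so a_5 = 1330.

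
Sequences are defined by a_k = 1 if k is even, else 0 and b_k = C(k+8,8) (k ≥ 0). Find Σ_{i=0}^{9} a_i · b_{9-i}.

32206

The convolution is the x^9 coefficient of A(x)B(x).
Σ = 1·24310 + 0·12870 + 1·6435 + 0·3003 + 1·1287 + 0·495 + 1·165 + 0·45 + 1·9 + 0·1 = 32206.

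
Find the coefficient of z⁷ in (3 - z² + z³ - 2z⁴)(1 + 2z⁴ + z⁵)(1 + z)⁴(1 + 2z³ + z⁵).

55

(3 - z² + z³ - 2z⁴) has coefficients 3,0,-1,1,-2 for degrees 0…4.
(1 + 2z⁴ + z⁵) has coefficients 1,0,0,0,2,1,0,0 for degrees 0…7.
Multiplying by (1 + z)⁴ gives running coefficients 1,4,6,4,3,9,16,14 for degrees 0…7.
Finally multiplying by (1 + 2z³ + z⁵), the product of all factors after the first has coefficients 1,4,6,6,11,22,28,26 for degrees 0…7.
[z⁷] = 3·26 − 1·22 + 1·11 − 2·6 = 55.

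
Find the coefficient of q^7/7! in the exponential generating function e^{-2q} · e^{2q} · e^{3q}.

The EGF product rule gives c_7 = Σ_{k_1+k_2+k_3=7} C(7; k_1,k_2,k_3) · ∏ g_i(k_i), where e^{-2q} gives (-2)^k; e^{2q} gives (2)^k; e^{3q} gives (3)^k.
g_1(k) for k = 0…7: 1, -2, 4, -8, 16, -32, 64, -128.
g_2(k) for k = 0…7: 1, 2, 4, 8, 16, 32, 64, 128.
g_3(k) for k = 0…7: 1, 3, 9, 27, 81, 243, 729, 2187.
First combine the last two factors: h(k) = Σ_j C(k,j)·g_2(j)·g_3(k−j) for k = 0…7: 1, 5, 25, 125, 625, 3125, 15625, 78125.
c_7 = Σ_k C(7,k)·g_1(k)·h(7−k) = 1·1·78125 + 7·(-2)·15625 + 21·4·3125 + 35·(-8)·625 + 35·16·125 + 21·(-32)·25 + 7·64·5 + 1·(-128)·1 = 78125 − 218750 + 262500 − 175000 + 70000 − 16800 + 2240 − 128 = 2187.

2187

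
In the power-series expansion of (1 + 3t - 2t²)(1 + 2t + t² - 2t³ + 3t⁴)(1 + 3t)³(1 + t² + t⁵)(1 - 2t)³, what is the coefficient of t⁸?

-1330

(1 + 3t - 2t²) has coefficients 1,3,-2 for degrees 0…2.
(1 + 2t + t² - 2t³ + 3t⁴) has coefficients 1,2,1,-2,3,0,0,0,0 for degrees 0…8.
Multiplying by (1 + 3t)³ gives running coefficients 1,11,46,88,66,0,27,81,0 for degrees 0…8.
Multiplying by (1 + t² + t⁵) gives running coefficients 1,11,47,99,112,89,104,127,115 for degrees 0…8.
Finally multiplying by (1 - 2t)³, the product of all factors after the first has coefficients 1,5,-7,-59,-6,229,122,-325,-111 for degrees 0…8.
[t⁸] = 1·(-111) + 3·(-325) − 2·122 = -1330.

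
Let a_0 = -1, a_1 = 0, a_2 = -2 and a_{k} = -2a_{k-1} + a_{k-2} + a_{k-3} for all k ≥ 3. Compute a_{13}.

The ordinary generating function has denominator 1 + 2z - z^2 - z^3.
Iterating the recurrence: a_0,…,a_{13} = -1, 0, -2, 3, -8, 17, -39, 87, -196, 440, -989, 2222, -4993, 11219.

11219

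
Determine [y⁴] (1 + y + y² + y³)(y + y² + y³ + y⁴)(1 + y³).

5

(1 + y + y² + y³) has coefficients 1,1,1,1 for degrees 0…3.
(y + y² + y³ + y⁴) has coefficients 0,1,1,1,1 for degrees 0…4.
Finally multiplying by (1 + y³), the product of all factors after the first has coefficients 0,1,1,1,2 for degrees 0…4.
[y⁴] = 1·2 + 1·1 + 1·1 + 1·1 = 5.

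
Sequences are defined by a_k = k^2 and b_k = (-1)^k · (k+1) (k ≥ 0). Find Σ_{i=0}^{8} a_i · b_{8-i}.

20

The convolution is the x^8 coefficient of A(x)B(x).
Σ = 0·9 + 1·(-8) + 4·7 + 9·(-6) + 16·5 + 25·(-4) + 36·3 + 49·(-2) + 64·1 = 20.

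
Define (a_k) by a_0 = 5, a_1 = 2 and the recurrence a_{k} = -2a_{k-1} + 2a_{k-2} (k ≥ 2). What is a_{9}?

-4064

The ordinary generating function has denominator 1 + 2t - 2t^2.
Iterating the recurrence: a_0,…,a_{9} = 5, 2, 6, -8, 28, -72, 200, -544, 1488, -4064.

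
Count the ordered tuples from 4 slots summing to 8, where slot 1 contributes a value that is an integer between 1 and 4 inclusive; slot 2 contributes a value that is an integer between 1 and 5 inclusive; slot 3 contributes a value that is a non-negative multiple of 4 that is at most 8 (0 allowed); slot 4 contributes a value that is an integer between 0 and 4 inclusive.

22

The generating function for the choices is (z + z² + z³ + z⁴)·(z + z² + z³ + z⁴ + z⁵)·(1 + z⁴ + z⁸)·(1 + z + z² + z³ + z⁴); the count is [z⁸].
(z + z² + z³ + z⁴) has coefficients 0,1,1,1,1 for degrees 0…4.
(z + z² + z³ + z⁴ + z⁵) has coefficients 0,1,1,1,1,1,0,0,0 for degrees 0…8.
Multiplying by (1 + z⁴ + z⁸) gives running coefficients 0,1,1,1,1,2,1,1,1 for degrees 0…8.
Finally multiplying by (1 + z + z² + z³ + z⁴), the product of all factors after the first has coefficients 0,1,2,3,4,6,6,6,6 for degrees 0…8.
[z⁸] = 1·6 + 1·6 + 1·6 + 1·4 = 22.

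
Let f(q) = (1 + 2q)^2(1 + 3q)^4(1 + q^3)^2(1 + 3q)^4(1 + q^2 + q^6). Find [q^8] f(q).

(1 + 2q)^2 has coefficients 1,4,4 for degrees 0…2.
(1 + 3q)^4 has coefficients 1,12,54,108,81,0,0,0,0 for degrees 0…8.
Multiplying by (1 + q^3)^2 gives running coefficients 1,12,54,110,105,108,217,174,54 for degrees 0…8.
Multiplying by (1 + 3q)^4 gives running coefficients 1,24,252,1514,5718,14112,23437,28860,34029 for degrees 0…8.
Finally multiplying by (1 + q^2 + q^6), the product of all factors after the first has coefficients 1,24,253,1538,5970,15626,29156,42996,57718 for degrees 0…8.
[q^8] = 1·57718 + 4·42996 + 4·29156 = 346326.

346326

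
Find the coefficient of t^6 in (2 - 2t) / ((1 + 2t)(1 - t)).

Partial fractions give a closed form: a_n = (2)·(-2)^n.
At n = 6: a_6 = 128.

128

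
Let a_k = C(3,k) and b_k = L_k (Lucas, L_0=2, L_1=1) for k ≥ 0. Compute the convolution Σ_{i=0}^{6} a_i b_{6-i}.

76

Write out a_i and b_{6-i} for i = 0,…,6 and sum the products.
Σ = 1·18 + 3·11 + 3·7 + 1·4 + 0·3 + 0·1 + 0·2 = 76.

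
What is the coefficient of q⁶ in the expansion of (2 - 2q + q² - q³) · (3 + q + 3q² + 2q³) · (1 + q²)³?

19

(2 - 2q + q² - q³) has coefficients 2,-2,1,-1 for degrees 0…3.
(3 + q + 3q² + 2q³) has coefficients 3,1,3,2,0,0,0 for degrees 0…6.
Finally multiplying by (1 + q²)³, the product of all factors after the first has coefficients 3,1,12,5,18,9,12 for degrees 0…6.
[q⁶] = 2·12 − 2·9 + 1·18 − 1·5 = 19.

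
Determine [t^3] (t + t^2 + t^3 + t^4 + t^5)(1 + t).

2

(t + t^2 + t^3 + t^4 + t^5) has coefficients 0,1,1,1 for degrees 0…3.
(1 + t) has coefficients 1,1,0,0 for degrees 0…3.
[t^3] = 1·0 + 1·1 + 1·1 = 2.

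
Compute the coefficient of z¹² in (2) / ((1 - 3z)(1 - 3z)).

The denominator gives the recurrence a_n = 6a_(n−1) − 9a_(n−2) for n ≥ 2; the numerator fixes a_0 = 2, a_1 = 12.
Iterating: 2, 12, 54, 216, 810, 2916, 10206, 34992, 118098, 393660, 1299078, 4251528, 13817466, so a_12 = 13817466.

13817466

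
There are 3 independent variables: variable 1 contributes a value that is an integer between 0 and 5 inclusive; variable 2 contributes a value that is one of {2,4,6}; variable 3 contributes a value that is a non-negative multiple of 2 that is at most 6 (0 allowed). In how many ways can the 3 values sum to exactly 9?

8

The generating function for the choices is (1 + y + y^2 + y^3 + y^4 + y^5)·(y^2 + y^4 + y^6)·(1 + y^2 + y^4 + y^6); the count is [y^9].
(1 + y + y^2 + y^3 + y^4 + y^5) has coefficients 1,1,1,1,1,1 for degrees 0…5.
(y^2 + y^4 + y^6) has coefficients 0,0,1,0,1,0,1,0,0,0 for degrees 0…9.
Finally multiplying by (1 + y^2 + y^4 + y^6), the product of all factors after the first has coefficients 0,0,1,0,2,0,3,0,3,0 for degrees 0…9.
[y^9] = 1·0 + 1·3 + 1·0 + 1·3 + 1·0 + 1·2 = 8.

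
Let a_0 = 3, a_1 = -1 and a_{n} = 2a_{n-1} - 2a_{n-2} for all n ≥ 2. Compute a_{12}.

-192

The ordinary generating function has denominator 1 - 2q + 2q^2.
Iterating the recurrence: a_0,…,a_{12} = 3, -1, -8, -14, -12, 4, 32, 56, 48, -16, -128, -224, -192.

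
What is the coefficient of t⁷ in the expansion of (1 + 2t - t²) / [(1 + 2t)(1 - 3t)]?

The denominator gives the recurrence a_n = a_(n−1) + 6a_(n−2) for n ≥ 3; the numerator fixes a_0 = 1, a_1 = 3, a_2 = 8.
Iterating: 1, 3, 8, 26, 74, 230, 674, 2054, so a_7 = 2054.

2054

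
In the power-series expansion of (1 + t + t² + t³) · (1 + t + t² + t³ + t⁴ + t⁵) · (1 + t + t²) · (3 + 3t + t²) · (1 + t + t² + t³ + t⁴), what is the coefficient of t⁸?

(1 + t + t² + t³) has coefficients 1,1,1,1 for degrees 0…3.
(1 + t + t² + t³ + t⁴ + t⁵) has coefficients 1,1,1,1,1,1,0,0,0 for degrees 0…8.
Multiplying by (1 + t + t²) gives running coefficients 1,2,3,3,3,3,2,1,0 for degrees 0…8.
Multiplying by (3 + 3t + t²) gives running coefficients 3,9,16,20,21,21,18,12,5 for degrees 0…8.
Finally multiplying by (1 + t + t² + t³ + t⁴), the product of all factors after the first has coefficients 3,12,28,48,69,87,96,92,77 for degrees 0…8.
[t⁸] = 1·77 + 1·92 + 1·96 + 1·87 = 352.

352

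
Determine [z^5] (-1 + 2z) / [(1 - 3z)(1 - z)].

Partial fractions give a closed form: a_n = (-1/2)·3^n + (-1/2)·1^n.
At n = 5: a_5 = -122.

-122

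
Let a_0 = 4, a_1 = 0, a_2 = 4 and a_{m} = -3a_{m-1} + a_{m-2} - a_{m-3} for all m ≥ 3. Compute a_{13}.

-3021904

The ordinary generating function has denominator 1 + 3x - x^2 + x^3.
Iterating the recurrence: a_0,…,a_{13} = 4, 0, 4, -16, 52, -176, 596, -2016, 6820, -23072, 78052, -264048, 893268, -3021904.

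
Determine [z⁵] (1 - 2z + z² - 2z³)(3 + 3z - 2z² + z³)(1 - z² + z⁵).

6

(1 - 2z + z² - 2z³) has coefficients 1,-2,1,-2 for degrees 0…3.
(3 + 3z - 2z² + z³) has coefficients 3,3,-2,1,0,0 for degrees 0…5.
Finally multiplying by (1 - z² + z⁵), the product of all factors after the first has coefficients 3,3,-5,-2,2,2 for degrees 0…5.
[z⁵] = 1·2 − 2·2 + 1·(-2) − 2·(-5) = 6.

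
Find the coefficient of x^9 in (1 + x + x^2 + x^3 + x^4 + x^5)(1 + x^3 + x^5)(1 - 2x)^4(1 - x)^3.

(1 + x + x^2 + x^3 + x^4 + x^5) has coefficients 1,1,1,1,1,1 for degrees 0…5.
(1 + x^3 + x^5) has coefficients 1,0,0,1,0,1,0,0,0,0 for degrees 0…9.
Multiplying by (1 - 2x)^4 gives running coefficients 1,-8,24,-31,8,25,-40,40,-32,16 for degrees 0…9.
Finally multiplying by (1 - x)^3, the product of all factors after the first has coefficients 1,-11,51,-128,181,-116,-60,227,-297,272 for degrees 0…9.
[x^9] = 1·272 + 1·(-297) + 1·227 + 1·(-60) + 1·(-116) + 1·181 = 207.

207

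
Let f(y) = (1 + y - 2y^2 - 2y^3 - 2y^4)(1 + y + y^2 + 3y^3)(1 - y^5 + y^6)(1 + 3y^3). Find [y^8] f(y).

(1 + y - 2y^2 - 2y^3 - 2y^4) has coefficients 1,1,-2,-2,-2 for degrees 0…4.
(1 + y + y^2 + 3y^3) has coefficients 1,1,1,3,0,0,0,0,0 for degrees 0…8.
Multiplying by (1 - y^5 + y^6) gives running coefficients 1,1,1,3,0,-1,0,0,-2 for degrees 0…8.
Finally multiplying by (1 + 3y^3), the product of all factors after the first has coefficients 1,1,1,6,3,2,9,0,-5 for degrees 0…8.
[y^8] = 1·(-5) + 1·0 − 2·9 − 2·2 − 2·3 = -33.

-33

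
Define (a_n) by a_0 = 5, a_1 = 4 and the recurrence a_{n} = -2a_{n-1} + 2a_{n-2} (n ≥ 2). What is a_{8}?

The ordinary generating function has denominator 1 + 2z - 2z^2.
Iterating the recurrence: a_0,…,a_{8} = 5, 4, 2, 4, -4, 16, -40, 112, -304.

-304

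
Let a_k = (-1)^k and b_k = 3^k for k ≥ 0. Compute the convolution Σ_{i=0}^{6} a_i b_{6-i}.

The convolution is the t^6 coefficient of A(t)B(t).
Σ = 1·729 − 1·243 + 1·81 − 1·27 + 1·9 − 1·3 + 1·1 = 547.

547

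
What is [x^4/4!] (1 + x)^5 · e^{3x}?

The EGF product rule gives c_4 = Σ_{k_1+k_2=4} C(4; k_1,k_2) · ∏ g_i(k_i), where (1+x)^5 gives the falling factorial (5)_k; e^{3x} gives (3)^k.
g_1(k) for k = 0…4: 1, 5, 20, 60, 120.
g_2(k) for k = 0…4: 1, 3, 9, 27, 81.
c_4 = Σ_k C(4,k)·g_1(k)·g_2(4−k) = 1·1·81 + 4·5·27 + 6·20·9 + 4·60·3 + 1·120·1 = 81 + 540 + 1080 + 720 + 120 = 2541.

2541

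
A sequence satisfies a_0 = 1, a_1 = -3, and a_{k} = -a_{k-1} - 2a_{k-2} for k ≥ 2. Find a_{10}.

1

The ordinary generating function has denominator 1 + t + 2t^2.
Iterating the recurrence: a_0,…,a_{10} = 1, -3, 1, 5, -7, -3, 17, -11, -23, 45, 1.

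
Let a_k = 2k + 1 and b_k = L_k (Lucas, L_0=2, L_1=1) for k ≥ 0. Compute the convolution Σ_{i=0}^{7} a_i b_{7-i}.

299

Write out a_i and b_{7-i} for i = 0,…,7 and sum the products.
Σ = 1·29 + 3·18 + 5·11 + 7·7 + 9·4 + 11·3 + 13·1 + 15·2 = 299.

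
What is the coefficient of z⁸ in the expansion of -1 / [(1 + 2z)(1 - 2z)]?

Partial fractions give a closed form: a_n = (-1/2)·(-2)^n + (-1/2)·2^n.
At n = 8: a_8 = -256.

-256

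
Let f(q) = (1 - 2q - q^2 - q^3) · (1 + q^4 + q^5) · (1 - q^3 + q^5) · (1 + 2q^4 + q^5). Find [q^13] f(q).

6

(1 - 2q - q^2 - q^3) has coefficients 1,-2,-1,-1 for degrees 0…3.
(1 + q^4 + q^5) has coefficients 1,0,0,0,1,1,0,0,0,0,0,0,0,0 for degrees 0…13.
Multiplying by (1 - q^3 + q^5) gives running coefficients 1,0,0,-1,1,2,0,-1,-1,1,1,0,0,0 for degrees 0…13.
Finally multiplying by (1 + 2q^4 + q^5), the product of all factors after the first has coefficients 1,0,0,-1,3,3,0,-3,0,6,3,-2,-3,1 for degrees 0…13.
[q^13] = 1·1 − 2·(-3) − 1·(-2) − 1·3 = 6.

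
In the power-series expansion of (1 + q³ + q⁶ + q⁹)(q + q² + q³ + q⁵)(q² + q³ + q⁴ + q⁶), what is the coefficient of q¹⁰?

(1 + q³ + q⁶ + q⁹) has coefficients 1,0,0,1,0,0,1,0,0,1 for degrees 0…9.
(q + q² + q³ + q⁵) has coefficients 0,1,1,1,0,1,0,0,0,0,0 for degrees 0…10.
Finally multiplying by (q² + q³ + q⁴ + q⁶), the product of all factors after the first has coefficients 0,0,0,1,2,3,2,3,2,2,0 for degrees 0…10.
[q¹⁰] = 1·0 + 1·3 + 1·2 + 1·0 = 5.

5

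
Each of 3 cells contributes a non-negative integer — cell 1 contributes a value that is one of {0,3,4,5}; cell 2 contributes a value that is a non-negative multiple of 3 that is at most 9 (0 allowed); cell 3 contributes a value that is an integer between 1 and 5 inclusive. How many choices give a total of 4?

The generating function for the choices is (1 + y^3 + y^4 + y^5)·(1 + y^3 + y^6 + y^9)·(y + y^2 + y^3 + y^4 + y^5); the count is [y^4].
(1 + y^3 + y^4 + y^5) has coefficients 1,0,0,1,1 for degrees 0…4.
(1 + y^3 + y^6 + y^9) has coefficients 1,0,0,1,0 for degrees 0…4.
Finally multiplying by (y + y^2 + y^3 + y^4 + y^5), the product of all factors after the first has coefficients 0,1,1,1,2 for degrees 0…4.
[y^4] = 1·2 + 1·1 + 1·0 = 3.

3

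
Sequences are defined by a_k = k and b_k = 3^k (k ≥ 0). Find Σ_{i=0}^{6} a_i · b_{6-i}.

543

This is [x^6] in the product of the two ordinary generating functions.
Σ = 0·729 + 1·243 + 2·81 + 3·27 + 4·9 + 5·3 + 6·1 = 543.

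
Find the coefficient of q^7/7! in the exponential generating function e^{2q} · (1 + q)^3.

8864

The EGF product rule gives c_7 = Σ_{k_1+k_2=7} C(7; k_1,k_2) · ∏ g_i(k_i), where e^{2q} gives (2)^k; (1+q)^3 gives the falling factorial (3)_k.
g_1(k) for k = 0…7: 1, 2, 4, 8, 16, 32, 64, 128.
g_2(k) for k = 0…7: 1, 3, 6, 6, 0, 0, 0, 0.
c_7 = Σ_k C(7,k)·g_1(k)·g_2(7−k) = 35·16·6 + 21·32·6 + 7·64·3 + 1·128·1 = 3360 + 4032 + 1344 + 128 = 8864.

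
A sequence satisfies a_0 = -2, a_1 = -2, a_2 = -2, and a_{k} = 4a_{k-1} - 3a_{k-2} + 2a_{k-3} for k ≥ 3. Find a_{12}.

-295062

The ordinary generating function has denominator 1 - 4z + 3z^2 - 2z^3.
Iterating the recurrence: a_0,…,a_{12} = -2, -2, -2, -6, -22, -74, -242, -790, -2582, -8442, -27602, -90246, -295062.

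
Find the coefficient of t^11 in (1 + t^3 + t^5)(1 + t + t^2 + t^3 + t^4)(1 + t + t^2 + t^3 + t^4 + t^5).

(1 + t^3 + t^5) has coefficients 1,0,0,1,0,1 for degrees 0…5.
(1 + t + t^2 + t^3 + t^4) has coefficients 1,1,1,1,1,0,0,0,0,0,0,0 for degrees 0…11.
Finally multiplying by (1 + t + t^2 + t^3 + t^4 + t^5), the product of all factors after the first has coefficients 1,2,3,4,5,5,4,3,2,1,0,0 for degrees 0…11.
[t^11] = 1·0 + 1·2 + 1·4 = 6.

6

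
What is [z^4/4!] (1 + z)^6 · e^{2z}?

2248

The EGF product rule gives c_4 = Σ_{k_1+k_2=4} C(4; k_1,k_2) · ∏ g_i(k_i), where (1+z)^6 gives the falling factorial (6)_k; e^{2z} gives (2)^k.
g_1(k) for k = 0…4: 1, 6, 30, 120, 360.
g_2(k) for k = 0…4: 1, 2, 4, 8, 16.
c_4 = Σ_k C(4,k)·g_1(k)·g_2(4−k) = 1·1·16 + 4·6·8 + 6·30·4 + 4·120·2 + 1·360·1 = 16 + 192 + 720 + 960 + 360 = 2248.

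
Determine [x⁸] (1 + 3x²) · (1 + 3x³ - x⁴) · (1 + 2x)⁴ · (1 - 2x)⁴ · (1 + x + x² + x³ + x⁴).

(1 + 3x²) has coefficients 1,0,3 for degrees 0…2.
(1 + 3x³ - x⁴) has coefficients 1,0,0,3,-1,0,0,0,0 for degrees 0…8.
Multiplying by (1 + 2x)⁴ gives running coefficients 1,8,24,35,39,64,72,16,-16 for degrees 0…8.
Multiplying by (1 - 2x)⁴ gives running coefficients 1,0,-16,3,95,-48,-240,288,160 for degrees 0…8.
Finally multiplying by (1 + x + x² + x³ + x⁴), the product of all factors after the first has coefficients 1,1,-15,-12,83,34,-206,98,255 for degrees 0…8.
[x⁸] = 1·255 + 3·(-206) = -363.

-363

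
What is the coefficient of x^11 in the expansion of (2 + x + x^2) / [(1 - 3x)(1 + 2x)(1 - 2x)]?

Partial fractions give a closed form: a_n = (22/5)·3^n + (7/20)·(-2)^n + (-11/4)·2^n.
At n = 11: a_11 = 773098.

773098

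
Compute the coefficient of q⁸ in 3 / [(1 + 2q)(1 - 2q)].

Partial fractions give a closed form: a_n = (3/2)·(-2)^n + (3/2)·2^n.
At n = 8: a_8 = 768.

768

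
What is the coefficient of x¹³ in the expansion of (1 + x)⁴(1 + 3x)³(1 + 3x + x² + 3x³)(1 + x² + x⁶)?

(1 + x)⁴ has coefficients 1,4,6,4,1 for degrees 0…4.
(1 + 3x)³ has coefficients 1,9,27,27,0,0,0,0,0,0,0,0,0,0 for degrees 0…13.
Multiplying by (1 + 3x + x² + 3x³) gives running coefficients 1,12,55,120,135,108,81,0,0,0,0,0,0,0 for degrees 0…13.
Finally multiplying by (1 + x² + x⁶), the product of all factors after the first has coefficients 1,12,56,132,190,228,217,120,136,120,135,108,81,0 for degrees 0…13.
[x¹³] = 1·0 + 4·81 + 6·108 + 4·135 + 1·120 = 1632.

1632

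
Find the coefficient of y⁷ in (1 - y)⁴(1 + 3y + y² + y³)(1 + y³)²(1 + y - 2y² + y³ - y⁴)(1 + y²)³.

-117

(1 - y)⁴ has coefficients 1,-4,6,-4,1 for degrees 0…4.
(1 + 3y + y² + y³) has coefficients 1,3,1,1,0,0,0,0 for degrees 0…7.
Multiplying by (1 + y³)² gives running coefficients 1,3,1,3,6,2,3,3 for degrees 0…7.
Multiplying by (1 + y - 2y² + y³ - y⁴) gives running coefficients 1,4,2,-1,9,0,-5,5 for degrees 0…7.
Finally multiplying by (1 + y²)³, the product of all factors after the first has coefficients 1,4,5,11,18,9,29,6 for degrees 0…7.
[y⁷] = 1·6 − 4·29 + 6·9 − 4·18 + 1·11 = -117.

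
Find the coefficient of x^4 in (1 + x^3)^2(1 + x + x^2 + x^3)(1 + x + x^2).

6

(1 + x^3)^2 has coefficients 1,0,0,2,0 for degrees 0…4.
(1 + x + x^2 + x^3) has coefficients 1,1,1,1,0 for degrees 0…4.
Finally multiplying by (1 + x + x^2), the product of all factors after the first has coefficients 1,2,3,3,2 for degrees 0…4.
[x^4] = 1·2 + 2·2 = 6.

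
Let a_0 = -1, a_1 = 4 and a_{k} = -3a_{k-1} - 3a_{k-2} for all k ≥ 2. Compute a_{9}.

-405

The ordinary generating function has denominator 1 + 3y + 3y^2.
Iterating the recurrence: a_0,…,a_{9} = -1, 4, -9, 15, -18, 9, 27, -108, 243, -405.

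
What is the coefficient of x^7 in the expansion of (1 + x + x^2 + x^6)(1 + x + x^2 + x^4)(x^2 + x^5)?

4

(1 + x + x^2 + x^6) has coefficients 1,1,1,0,0,0,1 for degrees 0…6.
(1 + x + x^2 + x^4) has coefficients 1,1,1,0,1,0,0,0 for degrees 0…7.
Finally multiplying by (x^2 + x^5), the product of all factors after the first has coefficients 0,0,1,1,1,1,2,1 for degrees 0…7.
[x^7] = 1·1 + 1·2 + 1·1 + 1·0 = 4.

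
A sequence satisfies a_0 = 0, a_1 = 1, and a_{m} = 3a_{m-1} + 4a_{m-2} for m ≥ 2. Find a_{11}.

838861

The ordinary generating function has denominator 1 - 3z - 4z^2.
Iterating the recurrence: a_0,…,a_{11} = 0, 1, 3, 13, 51, 205, 819, 3277, 13107, 52429, 209715, 838861.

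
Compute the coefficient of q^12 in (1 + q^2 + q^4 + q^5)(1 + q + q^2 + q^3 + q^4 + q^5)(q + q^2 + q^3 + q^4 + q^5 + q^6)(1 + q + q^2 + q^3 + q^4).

77

(1 + q^2 + q^4 + q^5) has coefficients 1,0,1,0,1,1 for degrees 0…5.
(1 + q + q^2 + q^3 + q^4 + q^5) has coefficients 1,1,1,1,1,1,0,0,0,0,0,0,0 for degrees 0…12.
Multiplying by (q + q^2 + q^3 + q^4 + q^5 + q^6) gives running coefficients 0,1,2,3,4,5,6,5,4,3,2,1,0 for degrees 0…12.
Finally multiplying by (1 + q + q^2 + q^3 + q^4), the product of all factors after the first has coefficients 0,1,3,6,10,15,20,23,24,23,20,15,10 for degrees 0…12.
[q^12] = 1·10 + 1·20 + 1·24 + 1·23 = 77.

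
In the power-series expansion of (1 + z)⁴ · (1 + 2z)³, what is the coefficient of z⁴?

(1 + z)⁴ has coefficients 1,4,6,4,1 for degrees 0…4.
(1 + 2z)³ has coefficients 1,6,12,8,0 for degrees 0…4.
[z⁴] = 1·0 + 4·8 + 6·12 + 4·6 + 1·1 = 129.

129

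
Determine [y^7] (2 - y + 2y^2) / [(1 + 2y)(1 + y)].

The denominator gives the recurrence a_n = −3a_(n−1) − 2a_(n−2) for n ≥ 3; the numerator fixes a_0 = 2, a_1 = -7, a_2 = 19.
Iterating: 2, -7, 19, -43, 91, -187, 379, -763, so a_7 = -763.

-763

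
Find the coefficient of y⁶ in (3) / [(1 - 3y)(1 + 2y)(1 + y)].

The denominator gives the recurrence a_n = 7a_(n−2) + 6a_(n−3) for n ≥ 3; the numerator fixes a_0 = 3, a_1 = 0, a_2 = 21.
Iterating: 3, 0, 21, 18, 147, 252, 1137, so a_6 = 1137.

1137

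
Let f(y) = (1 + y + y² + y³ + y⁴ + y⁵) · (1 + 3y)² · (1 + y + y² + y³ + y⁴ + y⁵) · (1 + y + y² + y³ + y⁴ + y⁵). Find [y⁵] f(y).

201

(1 + y + y² + y³ + y⁴ + y⁵) has coefficients 1,1,1,1,1,1 for degrees 0…5.
(1 + 3y)² has coefficients 1,6,9,0,0,0 for degrees 0…5.
Multiplying by (1 + y + y² + y³ + y⁴ + y⁵) gives running coefficients 1,7,16,16,16,16 for degrees 0…5.
Finally multiplying by (1 + y + y² + y³ + y⁴ + y⁵), the product of all factors after the first has coefficients 1,8,24,40,56,72 for degrees 0…5.
[y⁵] = 1·72 + 1·56 + 1·40 + 1·24 + 1·8 + 1·1 = 201.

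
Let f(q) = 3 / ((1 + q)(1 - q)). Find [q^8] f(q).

3

Partial fractions give a closed form: a_n = (3/2)·(-1)^n + (3/2)·1^n.
At n = 8: a_8 = 3.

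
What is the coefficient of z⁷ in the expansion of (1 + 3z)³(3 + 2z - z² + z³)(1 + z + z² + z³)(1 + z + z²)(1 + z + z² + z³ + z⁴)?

(1 + 3z)³ has coefficients 1,9,27,27 for degrees 0…3.
(3 + 2z - z² + z³) has coefficients 3,2,-1,1,0,0,0,0 for degrees 0…7.
Multiplying by (1 + z + z² + z³) gives running coefficients 3,5,4,5,2,0,1,0 for degrees 0…7.
Multiplying by (1 + z + z²) gives running coefficients 3,8,12,14,11,7,3,1 for degrees 0…7.
Finally multiplying by (1 + z + z² + z³ + z⁴), the product of all factors after the first has coefficients 3,11,23,37,48,52,47,36 for degrees 0…7.
[z⁷] = 1·36 + 9·47 + 27·52 + 27·48 = 3159.

3159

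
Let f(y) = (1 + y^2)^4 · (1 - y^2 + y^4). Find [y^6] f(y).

2

(1 + y^2)^4 has coefficients 1,0,4,0,6,0,4 for degrees 0…6.
(1 - y^2 + y^4) has coefficients 1,0,-1,0,1,0,0 for degrees 0…6.
[y^6] = 1·0 + 4·1 + 6·(-1) + 4·1 = 2.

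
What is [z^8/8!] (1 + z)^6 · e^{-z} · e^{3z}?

1081600

The EGF product rule gives c_8 = Σ_{k_1+k_2+k_3=8} C(8; k_1,k_2,k_3) · ∏ g_i(k_i), where (1+z)^6 gives the falling factorial (6)_k; e^{-z} gives (-1)^k; e^{3z} gives (3)^k.
g_1(k) for k = 0…8: 1, 6, 30, 120, 360, 720, 720, 0, 0.
g_2(k) for k = 0…8: 1, -1, 1, -1, 1, -1, 1, -1, 1.
g_3(k) for k = 0…8: 1, 3, 9, 27, 81, 243, 729, 2187, 6561.
First combine the last two factors: h(k) = Σ_j C(k,j)·g_2(j)·g_3(k−j) for k = 0…8: 1, 2, 4, 8, 16, 32, 64, 128, 256.
c_8 = Σ_k C(8,k)·g_1(k)·h(8−k) = 1·1·256 + 8·6·128 + 28·30·64 + 56·120·32 + 70·360·16 + 56·720·8 + 28·720·4 = 256 + 6144 + 53760 + 215040 + 403200 + 322560 + 80640 = 1081600.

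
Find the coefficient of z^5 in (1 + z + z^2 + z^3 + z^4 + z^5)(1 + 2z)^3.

27

(1 + z + z^2 + z^3 + z^4 + z^5) has coefficients 1,1,1,1,1,1 for degrees 0…5.
(1 + 2z)^3 has coefficients 1,6,12,8,0,0 for degrees 0…5.
[z^5] = 1·0 + 1·0 + 1·8 + 1·12 + 1·6 + 1·1 = 27.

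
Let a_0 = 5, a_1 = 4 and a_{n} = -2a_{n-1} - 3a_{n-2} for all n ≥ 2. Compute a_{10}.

-1007

The ordinary generating function has denominator 1 + 2q + 3q^2.
Iterating the recurrence: a_0,…,a_{10} = 5, 4, -23, 34, 1, -104, 205, -98, -419, 1132, -1007.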